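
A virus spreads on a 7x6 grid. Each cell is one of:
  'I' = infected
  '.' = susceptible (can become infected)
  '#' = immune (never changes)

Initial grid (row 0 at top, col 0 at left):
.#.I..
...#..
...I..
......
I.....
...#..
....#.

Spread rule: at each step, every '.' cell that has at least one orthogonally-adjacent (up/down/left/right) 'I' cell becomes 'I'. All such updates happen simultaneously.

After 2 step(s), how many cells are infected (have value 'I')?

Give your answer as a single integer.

Step 0 (initial): 3 infected
Step 1: +8 new -> 11 infected
Step 2: +13 new -> 24 infected

Answer: 24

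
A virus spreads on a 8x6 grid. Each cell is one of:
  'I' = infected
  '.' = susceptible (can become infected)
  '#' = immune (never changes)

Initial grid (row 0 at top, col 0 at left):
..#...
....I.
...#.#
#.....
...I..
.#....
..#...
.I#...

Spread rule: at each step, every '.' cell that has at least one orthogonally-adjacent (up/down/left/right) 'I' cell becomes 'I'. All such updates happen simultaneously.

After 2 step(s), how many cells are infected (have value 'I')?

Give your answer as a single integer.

Answer: 24

Derivation:
Step 0 (initial): 3 infected
Step 1: +10 new -> 13 infected
Step 2: +11 new -> 24 infected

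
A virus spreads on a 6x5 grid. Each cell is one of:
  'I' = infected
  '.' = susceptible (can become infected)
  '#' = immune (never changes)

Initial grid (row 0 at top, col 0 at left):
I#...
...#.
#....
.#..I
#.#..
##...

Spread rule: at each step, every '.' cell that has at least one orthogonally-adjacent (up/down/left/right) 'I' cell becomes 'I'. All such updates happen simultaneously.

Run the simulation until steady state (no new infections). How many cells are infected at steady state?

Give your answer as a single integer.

Step 0 (initial): 2 infected
Step 1: +4 new -> 6 infected
Step 2: +6 new -> 12 infected
Step 3: +5 new -> 17 infected
Step 4: +3 new -> 20 infected
Step 5: +0 new -> 20 infected

Answer: 20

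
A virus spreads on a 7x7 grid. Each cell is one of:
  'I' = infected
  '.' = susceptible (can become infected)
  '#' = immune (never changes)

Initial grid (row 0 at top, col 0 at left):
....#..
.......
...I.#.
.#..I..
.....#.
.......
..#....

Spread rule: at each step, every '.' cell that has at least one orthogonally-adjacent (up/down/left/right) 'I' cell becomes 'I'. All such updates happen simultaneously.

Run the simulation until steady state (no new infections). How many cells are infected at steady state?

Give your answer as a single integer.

Step 0 (initial): 2 infected
Step 1: +6 new -> 8 infected
Step 2: +8 new -> 16 infected
Step 3: +10 new -> 26 infected
Step 4: +10 new -> 36 infected
Step 5: +5 new -> 41 infected
Step 6: +2 new -> 43 infected
Step 7: +1 new -> 44 infected
Step 8: +0 new -> 44 infected

Answer: 44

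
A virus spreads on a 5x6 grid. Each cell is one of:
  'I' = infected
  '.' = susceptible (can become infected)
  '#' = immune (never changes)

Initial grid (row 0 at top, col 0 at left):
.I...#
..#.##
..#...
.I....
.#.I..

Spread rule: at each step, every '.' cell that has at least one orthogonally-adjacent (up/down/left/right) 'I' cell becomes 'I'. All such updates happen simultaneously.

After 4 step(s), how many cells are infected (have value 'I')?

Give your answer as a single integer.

Answer: 24

Derivation:
Step 0 (initial): 3 infected
Step 1: +9 new -> 12 infected
Step 2: +7 new -> 19 infected
Step 3: +4 new -> 23 infected
Step 4: +1 new -> 24 infected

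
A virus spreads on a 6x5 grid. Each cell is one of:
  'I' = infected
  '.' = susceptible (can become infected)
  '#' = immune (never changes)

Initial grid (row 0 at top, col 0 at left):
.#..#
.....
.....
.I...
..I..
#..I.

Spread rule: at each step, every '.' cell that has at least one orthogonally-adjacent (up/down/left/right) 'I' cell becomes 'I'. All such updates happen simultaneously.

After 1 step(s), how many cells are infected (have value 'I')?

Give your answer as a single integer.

Answer: 10

Derivation:
Step 0 (initial): 3 infected
Step 1: +7 new -> 10 infected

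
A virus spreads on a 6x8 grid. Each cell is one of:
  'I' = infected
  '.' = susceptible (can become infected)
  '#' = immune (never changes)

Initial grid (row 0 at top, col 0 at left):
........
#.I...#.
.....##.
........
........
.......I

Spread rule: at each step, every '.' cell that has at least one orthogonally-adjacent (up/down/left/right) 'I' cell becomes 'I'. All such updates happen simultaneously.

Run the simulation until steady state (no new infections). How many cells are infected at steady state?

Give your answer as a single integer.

Step 0 (initial): 2 infected
Step 1: +6 new -> 8 infected
Step 2: +9 new -> 17 infected
Step 3: +12 new -> 29 infected
Step 4: +10 new -> 39 infected
Step 5: +4 new -> 43 infected
Step 6: +1 new -> 44 infected
Step 7: +0 new -> 44 infected

Answer: 44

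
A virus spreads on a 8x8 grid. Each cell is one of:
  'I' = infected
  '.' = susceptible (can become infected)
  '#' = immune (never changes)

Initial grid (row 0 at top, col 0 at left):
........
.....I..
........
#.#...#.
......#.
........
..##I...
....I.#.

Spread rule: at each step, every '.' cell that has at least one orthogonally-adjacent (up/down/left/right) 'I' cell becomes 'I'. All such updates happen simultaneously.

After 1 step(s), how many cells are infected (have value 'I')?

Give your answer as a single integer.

Step 0 (initial): 3 infected
Step 1: +8 new -> 11 infected

Answer: 11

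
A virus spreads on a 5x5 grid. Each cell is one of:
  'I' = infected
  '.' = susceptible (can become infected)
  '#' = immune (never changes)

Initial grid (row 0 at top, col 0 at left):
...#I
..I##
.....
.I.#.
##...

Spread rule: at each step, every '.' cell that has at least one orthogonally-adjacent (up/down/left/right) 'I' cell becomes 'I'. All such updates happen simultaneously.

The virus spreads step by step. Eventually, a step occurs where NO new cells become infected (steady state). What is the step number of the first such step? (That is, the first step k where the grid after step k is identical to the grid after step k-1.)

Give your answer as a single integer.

Answer: 5

Derivation:
Step 0 (initial): 3 infected
Step 1: +6 new -> 9 infected
Step 2: +5 new -> 14 infected
Step 3: +3 new -> 17 infected
Step 4: +2 new -> 19 infected
Step 5: +0 new -> 19 infected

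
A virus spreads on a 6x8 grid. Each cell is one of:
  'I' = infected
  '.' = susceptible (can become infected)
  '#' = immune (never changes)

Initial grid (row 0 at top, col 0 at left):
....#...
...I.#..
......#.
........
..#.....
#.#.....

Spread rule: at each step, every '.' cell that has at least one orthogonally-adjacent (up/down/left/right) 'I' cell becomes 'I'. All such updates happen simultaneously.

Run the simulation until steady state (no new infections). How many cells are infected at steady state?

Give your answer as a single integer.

Answer: 42

Derivation:
Step 0 (initial): 1 infected
Step 1: +4 new -> 5 infected
Step 2: +5 new -> 10 infected
Step 3: +7 new -> 17 infected
Step 4: +6 new -> 23 infected
Step 5: +5 new -> 28 infected
Step 6: +5 new -> 33 infected
Step 7: +3 new -> 36 infected
Step 8: +2 new -> 38 infected
Step 9: +2 new -> 40 infected
Step 10: +1 new -> 41 infected
Step 11: +1 new -> 42 infected
Step 12: +0 new -> 42 infected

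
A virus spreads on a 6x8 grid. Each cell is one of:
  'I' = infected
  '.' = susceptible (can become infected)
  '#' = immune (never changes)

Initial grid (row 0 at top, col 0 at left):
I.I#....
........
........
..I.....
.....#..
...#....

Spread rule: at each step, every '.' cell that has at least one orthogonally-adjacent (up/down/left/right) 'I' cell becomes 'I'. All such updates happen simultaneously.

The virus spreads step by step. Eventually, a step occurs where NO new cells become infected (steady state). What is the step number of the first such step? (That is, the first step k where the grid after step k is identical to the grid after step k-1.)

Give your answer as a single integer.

Step 0 (initial): 3 infected
Step 1: +7 new -> 10 infected
Step 2: +10 new -> 20 infected
Step 3: +6 new -> 26 infected
Step 4: +6 new -> 32 infected
Step 5: +6 new -> 38 infected
Step 6: +5 new -> 43 infected
Step 7: +2 new -> 45 infected
Step 8: +0 new -> 45 infected

Answer: 8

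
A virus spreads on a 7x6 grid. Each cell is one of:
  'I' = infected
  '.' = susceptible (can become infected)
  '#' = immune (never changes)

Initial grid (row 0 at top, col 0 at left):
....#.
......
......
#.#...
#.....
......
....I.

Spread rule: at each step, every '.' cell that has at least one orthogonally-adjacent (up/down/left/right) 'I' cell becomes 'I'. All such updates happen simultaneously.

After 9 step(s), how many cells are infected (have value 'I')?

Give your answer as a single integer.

Answer: 37

Derivation:
Step 0 (initial): 1 infected
Step 1: +3 new -> 4 infected
Step 2: +4 new -> 8 infected
Step 3: +5 new -> 13 infected
Step 4: +6 new -> 19 infected
Step 5: +5 new -> 24 infected
Step 6: +4 new -> 28 infected
Step 7: +4 new -> 32 infected
Step 8: +3 new -> 35 infected
Step 9: +2 new -> 37 infected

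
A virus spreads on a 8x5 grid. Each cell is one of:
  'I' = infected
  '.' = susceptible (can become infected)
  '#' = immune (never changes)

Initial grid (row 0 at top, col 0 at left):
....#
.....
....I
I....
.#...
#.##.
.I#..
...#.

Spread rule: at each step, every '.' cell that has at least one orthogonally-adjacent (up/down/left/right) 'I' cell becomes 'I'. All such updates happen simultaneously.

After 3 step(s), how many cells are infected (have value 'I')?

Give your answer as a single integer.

Answer: 28

Derivation:
Step 0 (initial): 3 infected
Step 1: +9 new -> 12 infected
Step 2: +9 new -> 21 infected
Step 3: +7 new -> 28 infected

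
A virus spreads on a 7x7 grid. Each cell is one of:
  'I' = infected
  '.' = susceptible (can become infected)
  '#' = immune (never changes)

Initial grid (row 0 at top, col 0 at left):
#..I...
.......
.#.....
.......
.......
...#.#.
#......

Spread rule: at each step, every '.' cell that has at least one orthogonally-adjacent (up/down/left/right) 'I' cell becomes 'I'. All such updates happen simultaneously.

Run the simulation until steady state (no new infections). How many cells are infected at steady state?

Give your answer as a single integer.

Answer: 44

Derivation:
Step 0 (initial): 1 infected
Step 1: +3 new -> 4 infected
Step 2: +5 new -> 9 infected
Step 3: +6 new -> 15 infected
Step 4: +6 new -> 21 infected
Step 5: +6 new -> 27 infected
Step 6: +6 new -> 33 infected
Step 7: +5 new -> 38 infected
Step 8: +5 new -> 43 infected
Step 9: +1 new -> 44 infected
Step 10: +0 new -> 44 infected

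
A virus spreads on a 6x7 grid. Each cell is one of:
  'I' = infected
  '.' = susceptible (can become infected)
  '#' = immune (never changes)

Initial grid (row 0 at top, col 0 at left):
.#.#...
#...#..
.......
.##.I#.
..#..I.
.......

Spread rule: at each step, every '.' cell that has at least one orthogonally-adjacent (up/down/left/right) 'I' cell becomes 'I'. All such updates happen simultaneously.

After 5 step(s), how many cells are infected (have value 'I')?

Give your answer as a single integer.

Answer: 29

Derivation:
Step 0 (initial): 2 infected
Step 1: +5 new -> 7 infected
Step 2: +6 new -> 13 infected
Step 3: +5 new -> 18 infected
Step 4: +5 new -> 23 infected
Step 5: +6 new -> 29 infected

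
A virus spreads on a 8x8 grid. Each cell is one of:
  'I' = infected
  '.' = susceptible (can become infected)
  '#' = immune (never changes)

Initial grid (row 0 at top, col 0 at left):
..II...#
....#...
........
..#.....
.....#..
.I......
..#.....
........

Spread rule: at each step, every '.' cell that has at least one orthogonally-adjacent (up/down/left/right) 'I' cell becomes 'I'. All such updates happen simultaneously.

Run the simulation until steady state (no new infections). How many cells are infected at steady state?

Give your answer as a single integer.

Step 0 (initial): 3 infected
Step 1: +8 new -> 11 infected
Step 2: +11 new -> 22 infected
Step 3: +12 new -> 34 infected
Step 4: +8 new -> 42 infected
Step 5: +6 new -> 48 infected
Step 6: +6 new -> 54 infected
Step 7: +4 new -> 58 infected
Step 8: +1 new -> 59 infected
Step 9: +0 new -> 59 infected

Answer: 59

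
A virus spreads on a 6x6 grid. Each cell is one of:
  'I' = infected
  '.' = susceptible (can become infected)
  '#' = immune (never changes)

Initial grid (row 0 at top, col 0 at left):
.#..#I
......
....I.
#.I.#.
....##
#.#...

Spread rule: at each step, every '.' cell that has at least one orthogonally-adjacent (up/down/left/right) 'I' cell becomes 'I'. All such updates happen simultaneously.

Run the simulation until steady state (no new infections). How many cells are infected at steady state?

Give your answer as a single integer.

Answer: 28

Derivation:
Step 0 (initial): 3 infected
Step 1: +8 new -> 11 infected
Step 2: +6 new -> 17 infected
Step 3: +7 new -> 24 infected
Step 4: +2 new -> 26 infected
Step 5: +2 new -> 28 infected
Step 6: +0 new -> 28 infected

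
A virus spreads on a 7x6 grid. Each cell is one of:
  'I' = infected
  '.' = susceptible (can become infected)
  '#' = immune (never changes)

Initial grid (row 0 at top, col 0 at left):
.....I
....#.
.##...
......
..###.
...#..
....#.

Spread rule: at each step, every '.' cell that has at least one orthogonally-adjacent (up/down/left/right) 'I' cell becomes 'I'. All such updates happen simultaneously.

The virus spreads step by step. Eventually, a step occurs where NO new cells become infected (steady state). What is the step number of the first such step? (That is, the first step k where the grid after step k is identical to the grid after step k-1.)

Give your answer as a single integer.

Answer: 13

Derivation:
Step 0 (initial): 1 infected
Step 1: +2 new -> 3 infected
Step 2: +2 new -> 5 infected
Step 3: +4 new -> 9 infected
Step 4: +5 new -> 14 infected
Step 5: +4 new -> 18 infected
Step 6: +4 new -> 22 infected
Step 7: +2 new -> 24 infected
Step 8: +2 new -> 26 infected
Step 9: +2 new -> 28 infected
Step 10: +3 new -> 31 infected
Step 11: +2 new -> 33 infected
Step 12: +1 new -> 34 infected
Step 13: +0 new -> 34 infected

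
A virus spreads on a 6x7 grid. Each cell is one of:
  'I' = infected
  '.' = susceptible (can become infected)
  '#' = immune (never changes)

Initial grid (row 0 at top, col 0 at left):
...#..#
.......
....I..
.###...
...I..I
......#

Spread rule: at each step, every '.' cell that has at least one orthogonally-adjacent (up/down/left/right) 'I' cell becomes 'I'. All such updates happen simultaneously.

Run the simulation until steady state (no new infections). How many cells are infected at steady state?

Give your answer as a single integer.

Answer: 36

Derivation:
Step 0 (initial): 3 infected
Step 1: +9 new -> 12 infected
Step 2: +10 new -> 22 infected
Step 3: +6 new -> 28 infected
Step 4: +5 new -> 33 infected
Step 5: +2 new -> 35 infected
Step 6: +1 new -> 36 infected
Step 7: +0 new -> 36 infected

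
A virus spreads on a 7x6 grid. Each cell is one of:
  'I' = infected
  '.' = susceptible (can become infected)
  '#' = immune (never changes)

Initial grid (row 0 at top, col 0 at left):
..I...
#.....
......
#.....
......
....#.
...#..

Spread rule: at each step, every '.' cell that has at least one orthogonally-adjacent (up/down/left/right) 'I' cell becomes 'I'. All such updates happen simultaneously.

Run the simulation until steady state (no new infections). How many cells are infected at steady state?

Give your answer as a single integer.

Step 0 (initial): 1 infected
Step 1: +3 new -> 4 infected
Step 2: +5 new -> 9 infected
Step 3: +5 new -> 14 infected
Step 4: +6 new -> 20 infected
Step 5: +5 new -> 25 infected
Step 6: +6 new -> 31 infected
Step 7: +3 new -> 34 infected
Step 8: +2 new -> 36 infected
Step 9: +1 new -> 37 infected
Step 10: +1 new -> 38 infected
Step 11: +0 new -> 38 infected

Answer: 38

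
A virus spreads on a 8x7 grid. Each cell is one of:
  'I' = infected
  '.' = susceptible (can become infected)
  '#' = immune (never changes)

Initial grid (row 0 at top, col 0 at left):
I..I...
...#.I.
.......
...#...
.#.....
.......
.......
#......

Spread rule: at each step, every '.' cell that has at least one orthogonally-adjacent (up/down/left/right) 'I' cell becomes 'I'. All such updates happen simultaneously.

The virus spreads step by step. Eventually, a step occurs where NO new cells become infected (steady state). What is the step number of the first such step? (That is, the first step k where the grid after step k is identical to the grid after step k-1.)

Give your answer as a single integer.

Step 0 (initial): 3 infected
Step 1: +8 new -> 11 infected
Step 2: +7 new -> 18 infected
Step 3: +7 new -> 25 infected
Step 4: +6 new -> 31 infected
Step 5: +6 new -> 37 infected
Step 6: +7 new -> 44 infected
Step 7: +5 new -> 49 infected
Step 8: +3 new -> 52 infected
Step 9: +0 new -> 52 infected

Answer: 9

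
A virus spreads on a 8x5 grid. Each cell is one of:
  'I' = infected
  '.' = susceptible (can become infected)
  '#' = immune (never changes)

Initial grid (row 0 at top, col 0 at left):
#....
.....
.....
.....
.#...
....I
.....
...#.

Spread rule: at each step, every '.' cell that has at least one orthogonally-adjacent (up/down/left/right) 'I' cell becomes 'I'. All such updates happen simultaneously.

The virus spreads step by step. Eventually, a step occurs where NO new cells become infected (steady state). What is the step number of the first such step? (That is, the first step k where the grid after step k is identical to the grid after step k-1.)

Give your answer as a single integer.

Step 0 (initial): 1 infected
Step 1: +3 new -> 4 infected
Step 2: +5 new -> 9 infected
Step 3: +5 new -> 14 infected
Step 4: +6 new -> 20 infected
Step 5: +7 new -> 27 infected
Step 6: +5 new -> 32 infected
Step 7: +3 new -> 35 infected
Step 8: +2 new -> 37 infected
Step 9: +0 new -> 37 infected

Answer: 9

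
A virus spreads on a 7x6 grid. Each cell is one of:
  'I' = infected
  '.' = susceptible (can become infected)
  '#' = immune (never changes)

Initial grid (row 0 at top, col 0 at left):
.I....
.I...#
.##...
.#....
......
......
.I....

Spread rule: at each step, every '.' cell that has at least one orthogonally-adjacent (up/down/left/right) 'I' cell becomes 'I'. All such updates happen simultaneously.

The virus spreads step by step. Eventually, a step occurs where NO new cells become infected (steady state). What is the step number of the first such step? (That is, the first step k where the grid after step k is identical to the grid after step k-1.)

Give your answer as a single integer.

Step 0 (initial): 3 infected
Step 1: +7 new -> 10 infected
Step 2: +7 new -> 17 infected
Step 3: +8 new -> 25 infected
Step 4: +7 new -> 32 infected
Step 5: +4 new -> 36 infected
Step 6: +2 new -> 38 infected
Step 7: +0 new -> 38 infected

Answer: 7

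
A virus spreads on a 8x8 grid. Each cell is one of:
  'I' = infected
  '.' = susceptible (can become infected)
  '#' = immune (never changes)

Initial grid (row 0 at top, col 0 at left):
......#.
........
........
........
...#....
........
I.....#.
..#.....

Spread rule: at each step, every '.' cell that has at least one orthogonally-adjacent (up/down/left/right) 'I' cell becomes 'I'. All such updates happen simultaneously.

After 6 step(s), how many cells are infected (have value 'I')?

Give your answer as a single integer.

Step 0 (initial): 1 infected
Step 1: +3 new -> 4 infected
Step 2: +4 new -> 8 infected
Step 3: +4 new -> 12 infected
Step 4: +6 new -> 18 infected
Step 5: +6 new -> 24 infected
Step 6: +7 new -> 31 infected

Answer: 31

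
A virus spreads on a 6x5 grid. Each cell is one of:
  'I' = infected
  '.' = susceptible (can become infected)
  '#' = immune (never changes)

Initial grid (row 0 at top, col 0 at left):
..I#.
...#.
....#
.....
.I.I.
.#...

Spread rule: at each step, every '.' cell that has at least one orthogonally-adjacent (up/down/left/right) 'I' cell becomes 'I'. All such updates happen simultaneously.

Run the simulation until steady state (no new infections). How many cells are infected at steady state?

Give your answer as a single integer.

Answer: 24

Derivation:
Step 0 (initial): 3 infected
Step 1: +8 new -> 11 infected
Step 2: +11 new -> 22 infected
Step 3: +2 new -> 24 infected
Step 4: +0 new -> 24 infected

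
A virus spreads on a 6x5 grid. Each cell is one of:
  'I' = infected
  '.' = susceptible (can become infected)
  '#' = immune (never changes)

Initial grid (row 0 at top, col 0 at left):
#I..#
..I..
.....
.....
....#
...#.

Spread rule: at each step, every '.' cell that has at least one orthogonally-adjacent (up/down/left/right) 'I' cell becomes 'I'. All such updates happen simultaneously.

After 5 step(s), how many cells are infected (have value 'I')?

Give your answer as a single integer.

Step 0 (initial): 2 infected
Step 1: +4 new -> 6 infected
Step 2: +6 new -> 12 infected
Step 3: +5 new -> 17 infected
Step 4: +5 new -> 22 infected
Step 5: +2 new -> 24 infected

Answer: 24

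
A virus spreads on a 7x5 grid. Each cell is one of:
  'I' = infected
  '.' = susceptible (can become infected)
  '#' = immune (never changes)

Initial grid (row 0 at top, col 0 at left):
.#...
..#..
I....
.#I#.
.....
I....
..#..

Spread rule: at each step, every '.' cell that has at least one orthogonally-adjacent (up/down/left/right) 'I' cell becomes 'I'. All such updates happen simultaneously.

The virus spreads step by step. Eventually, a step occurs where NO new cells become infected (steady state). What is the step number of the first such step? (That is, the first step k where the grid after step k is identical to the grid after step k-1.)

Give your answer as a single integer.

Step 0 (initial): 3 infected
Step 1: +8 new -> 11 infected
Step 2: +7 new -> 18 infected
Step 3: +4 new -> 22 infected
Step 4: +5 new -> 27 infected
Step 5: +3 new -> 30 infected
Step 6: +0 new -> 30 infected

Answer: 6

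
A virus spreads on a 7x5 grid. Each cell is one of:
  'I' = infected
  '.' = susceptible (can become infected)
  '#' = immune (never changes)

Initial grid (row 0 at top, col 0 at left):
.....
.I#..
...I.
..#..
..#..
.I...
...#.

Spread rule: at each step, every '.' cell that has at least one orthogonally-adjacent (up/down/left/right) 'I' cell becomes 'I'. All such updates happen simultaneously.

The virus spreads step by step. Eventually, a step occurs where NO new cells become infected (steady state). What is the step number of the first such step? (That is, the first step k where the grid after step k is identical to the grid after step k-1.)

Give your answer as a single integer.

Answer: 5

Derivation:
Step 0 (initial): 3 infected
Step 1: +11 new -> 14 infected
Step 2: +12 new -> 26 infected
Step 3: +4 new -> 30 infected
Step 4: +1 new -> 31 infected
Step 5: +0 new -> 31 infected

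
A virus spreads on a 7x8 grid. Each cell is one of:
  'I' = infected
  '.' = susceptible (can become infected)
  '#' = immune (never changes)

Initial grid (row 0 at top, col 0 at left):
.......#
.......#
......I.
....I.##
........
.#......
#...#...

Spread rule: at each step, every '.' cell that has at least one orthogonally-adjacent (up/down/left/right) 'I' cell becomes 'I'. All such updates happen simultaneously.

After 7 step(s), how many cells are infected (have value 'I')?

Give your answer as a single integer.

Step 0 (initial): 2 infected
Step 1: +7 new -> 9 infected
Step 2: +8 new -> 17 infected
Step 3: +9 new -> 26 infected
Step 4: +10 new -> 36 infected
Step 5: +7 new -> 43 infected
Step 6: +5 new -> 48 infected
Step 7: +1 new -> 49 infected

Answer: 49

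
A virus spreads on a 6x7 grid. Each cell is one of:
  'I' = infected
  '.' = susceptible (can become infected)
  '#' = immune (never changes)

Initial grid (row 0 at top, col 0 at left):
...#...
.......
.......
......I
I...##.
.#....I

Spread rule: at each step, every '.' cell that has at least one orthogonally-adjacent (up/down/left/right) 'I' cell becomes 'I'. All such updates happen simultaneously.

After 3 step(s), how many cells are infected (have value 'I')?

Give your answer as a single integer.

Answer: 27

Derivation:
Step 0 (initial): 3 infected
Step 1: +7 new -> 10 infected
Step 2: +7 new -> 17 infected
Step 3: +10 new -> 27 infected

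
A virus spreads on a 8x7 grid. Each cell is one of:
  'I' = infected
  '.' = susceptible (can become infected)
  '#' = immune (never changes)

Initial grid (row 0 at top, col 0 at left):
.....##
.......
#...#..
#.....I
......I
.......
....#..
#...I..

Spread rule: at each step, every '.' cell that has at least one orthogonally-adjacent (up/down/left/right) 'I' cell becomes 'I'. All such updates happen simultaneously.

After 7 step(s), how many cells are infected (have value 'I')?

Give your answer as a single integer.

Answer: 46

Derivation:
Step 0 (initial): 3 infected
Step 1: +6 new -> 9 infected
Step 2: +10 new -> 19 infected
Step 3: +7 new -> 26 infected
Step 4: +6 new -> 32 infected
Step 5: +7 new -> 39 infected
Step 6: +5 new -> 44 infected
Step 7: +2 new -> 46 infected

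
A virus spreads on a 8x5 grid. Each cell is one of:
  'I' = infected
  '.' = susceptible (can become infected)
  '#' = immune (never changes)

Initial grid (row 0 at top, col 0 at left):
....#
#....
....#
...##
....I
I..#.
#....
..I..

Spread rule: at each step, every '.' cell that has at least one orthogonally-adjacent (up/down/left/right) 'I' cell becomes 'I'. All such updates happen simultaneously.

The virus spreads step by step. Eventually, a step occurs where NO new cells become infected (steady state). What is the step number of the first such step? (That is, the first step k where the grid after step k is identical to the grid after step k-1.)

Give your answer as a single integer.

Answer: 8

Derivation:
Step 0 (initial): 3 infected
Step 1: +7 new -> 10 infected
Step 2: +9 new -> 19 infected
Step 3: +3 new -> 22 infected
Step 4: +2 new -> 24 infected
Step 5: +3 new -> 27 infected
Step 6: +3 new -> 30 infected
Step 7: +3 new -> 33 infected
Step 8: +0 new -> 33 infected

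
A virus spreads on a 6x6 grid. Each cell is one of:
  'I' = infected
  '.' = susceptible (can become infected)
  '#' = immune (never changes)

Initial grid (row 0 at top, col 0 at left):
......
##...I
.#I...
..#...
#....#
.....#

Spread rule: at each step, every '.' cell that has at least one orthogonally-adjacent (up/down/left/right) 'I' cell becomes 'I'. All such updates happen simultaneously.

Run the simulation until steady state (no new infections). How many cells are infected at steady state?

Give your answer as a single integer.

Step 0 (initial): 2 infected
Step 1: +5 new -> 7 infected
Step 2: +6 new -> 13 infected
Step 3: +4 new -> 17 infected
Step 4: +4 new -> 21 infected
Step 5: +3 new -> 24 infected
Step 6: +2 new -> 26 infected
Step 7: +2 new -> 28 infected
Step 8: +1 new -> 29 infected
Step 9: +0 new -> 29 infected

Answer: 29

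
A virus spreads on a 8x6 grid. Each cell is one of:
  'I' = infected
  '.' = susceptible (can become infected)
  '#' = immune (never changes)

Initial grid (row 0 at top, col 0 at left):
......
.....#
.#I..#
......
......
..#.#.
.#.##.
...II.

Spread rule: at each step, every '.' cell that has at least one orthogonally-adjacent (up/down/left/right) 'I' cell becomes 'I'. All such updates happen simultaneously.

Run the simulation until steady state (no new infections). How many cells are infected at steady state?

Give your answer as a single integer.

Step 0 (initial): 3 infected
Step 1: +5 new -> 8 infected
Step 2: +10 new -> 18 infected
Step 3: +10 new -> 28 infected
Step 4: +10 new -> 38 infected
Step 5: +2 new -> 40 infected
Step 6: +0 new -> 40 infected

Answer: 40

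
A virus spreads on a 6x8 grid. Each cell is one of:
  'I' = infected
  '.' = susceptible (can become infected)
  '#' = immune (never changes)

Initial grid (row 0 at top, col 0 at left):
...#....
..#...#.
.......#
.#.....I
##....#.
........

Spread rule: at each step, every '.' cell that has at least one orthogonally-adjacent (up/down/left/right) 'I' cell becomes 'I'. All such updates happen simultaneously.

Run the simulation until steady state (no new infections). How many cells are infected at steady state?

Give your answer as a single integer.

Step 0 (initial): 1 infected
Step 1: +2 new -> 3 infected
Step 2: +3 new -> 6 infected
Step 3: +4 new -> 10 infected
Step 4: +5 new -> 15 infected
Step 5: +6 new -> 21 infected
Step 6: +6 new -> 27 infected
Step 7: +3 new -> 30 infected
Step 8: +4 new -> 34 infected
Step 9: +4 new -> 38 infected
Step 10: +2 new -> 40 infected
Step 11: +0 new -> 40 infected

Answer: 40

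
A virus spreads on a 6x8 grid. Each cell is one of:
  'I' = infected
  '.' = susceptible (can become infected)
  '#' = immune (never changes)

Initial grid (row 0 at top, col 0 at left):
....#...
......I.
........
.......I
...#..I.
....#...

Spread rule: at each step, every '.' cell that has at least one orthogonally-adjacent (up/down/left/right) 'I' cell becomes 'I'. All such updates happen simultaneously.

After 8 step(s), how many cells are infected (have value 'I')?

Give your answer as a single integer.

Answer: 44

Derivation:
Step 0 (initial): 3 infected
Step 1: +9 new -> 12 infected
Step 2: +8 new -> 20 infected
Step 3: +3 new -> 23 infected
Step 4: +4 new -> 27 infected
Step 5: +4 new -> 31 infected
Step 6: +5 new -> 36 infected
Step 7: +5 new -> 41 infected
Step 8: +3 new -> 44 infected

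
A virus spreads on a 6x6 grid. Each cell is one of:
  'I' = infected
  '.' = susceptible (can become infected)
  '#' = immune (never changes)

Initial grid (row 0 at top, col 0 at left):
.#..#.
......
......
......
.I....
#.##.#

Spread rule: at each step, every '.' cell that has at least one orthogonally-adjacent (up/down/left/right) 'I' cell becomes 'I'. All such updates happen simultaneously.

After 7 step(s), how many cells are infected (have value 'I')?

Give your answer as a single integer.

Answer: 29

Derivation:
Step 0 (initial): 1 infected
Step 1: +4 new -> 5 infected
Step 2: +4 new -> 9 infected
Step 3: +5 new -> 14 infected
Step 4: +6 new -> 20 infected
Step 5: +5 new -> 25 infected
Step 6: +3 new -> 28 infected
Step 7: +1 new -> 29 infected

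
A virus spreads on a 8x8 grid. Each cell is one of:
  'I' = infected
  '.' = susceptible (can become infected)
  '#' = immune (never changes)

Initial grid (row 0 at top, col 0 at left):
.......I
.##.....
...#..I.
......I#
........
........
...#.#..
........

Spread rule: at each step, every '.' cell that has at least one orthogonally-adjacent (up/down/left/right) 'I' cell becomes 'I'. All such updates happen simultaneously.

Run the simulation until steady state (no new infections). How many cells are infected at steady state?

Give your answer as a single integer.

Answer: 58

Derivation:
Step 0 (initial): 3 infected
Step 1: +7 new -> 10 infected
Step 2: +7 new -> 17 infected
Step 3: +7 new -> 24 infected
Step 4: +7 new -> 31 infected
Step 5: +8 new -> 39 infected
Step 6: +6 new -> 45 infected
Step 7: +6 new -> 51 infected
Step 8: +4 new -> 55 infected
Step 9: +2 new -> 57 infected
Step 10: +1 new -> 58 infected
Step 11: +0 new -> 58 infected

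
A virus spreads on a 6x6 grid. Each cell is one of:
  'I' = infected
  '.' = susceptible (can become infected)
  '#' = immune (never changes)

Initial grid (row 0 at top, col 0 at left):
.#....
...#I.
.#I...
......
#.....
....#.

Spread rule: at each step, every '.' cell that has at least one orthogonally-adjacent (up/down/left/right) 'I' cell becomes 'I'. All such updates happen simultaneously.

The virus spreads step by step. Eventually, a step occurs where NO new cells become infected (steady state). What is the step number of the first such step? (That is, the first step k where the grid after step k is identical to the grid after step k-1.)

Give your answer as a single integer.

Step 0 (initial): 2 infected
Step 1: +6 new -> 8 infected
Step 2: +9 new -> 17 infected
Step 3: +7 new -> 24 infected
Step 4: +5 new -> 29 infected
Step 5: +2 new -> 31 infected
Step 6: +0 new -> 31 infected

Answer: 6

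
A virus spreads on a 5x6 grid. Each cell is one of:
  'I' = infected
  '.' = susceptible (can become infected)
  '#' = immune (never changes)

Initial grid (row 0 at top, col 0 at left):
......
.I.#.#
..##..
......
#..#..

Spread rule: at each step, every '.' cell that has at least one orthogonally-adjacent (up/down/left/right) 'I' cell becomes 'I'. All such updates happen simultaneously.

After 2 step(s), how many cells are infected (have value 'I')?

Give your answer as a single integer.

Answer: 9

Derivation:
Step 0 (initial): 1 infected
Step 1: +4 new -> 5 infected
Step 2: +4 new -> 9 infected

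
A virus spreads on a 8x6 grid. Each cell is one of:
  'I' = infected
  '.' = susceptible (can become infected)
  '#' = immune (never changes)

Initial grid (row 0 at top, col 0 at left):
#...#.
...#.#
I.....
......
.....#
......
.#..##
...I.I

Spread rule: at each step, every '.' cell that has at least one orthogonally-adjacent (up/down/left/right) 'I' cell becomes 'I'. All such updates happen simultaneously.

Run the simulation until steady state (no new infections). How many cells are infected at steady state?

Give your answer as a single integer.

Answer: 39

Derivation:
Step 0 (initial): 3 infected
Step 1: +6 new -> 9 infected
Step 2: +7 new -> 16 infected
Step 3: +10 new -> 26 infected
Step 4: +8 new -> 34 infected
Step 5: +4 new -> 38 infected
Step 6: +1 new -> 39 infected
Step 7: +0 new -> 39 infected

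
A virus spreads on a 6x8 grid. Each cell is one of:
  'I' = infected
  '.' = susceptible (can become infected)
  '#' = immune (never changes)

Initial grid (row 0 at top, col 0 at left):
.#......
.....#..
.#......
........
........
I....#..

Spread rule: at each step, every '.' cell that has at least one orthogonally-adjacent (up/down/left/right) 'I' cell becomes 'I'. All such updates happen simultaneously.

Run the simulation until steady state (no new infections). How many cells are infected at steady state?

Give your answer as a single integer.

Answer: 44

Derivation:
Step 0 (initial): 1 infected
Step 1: +2 new -> 3 infected
Step 2: +3 new -> 6 infected
Step 3: +4 new -> 10 infected
Step 4: +4 new -> 14 infected
Step 5: +5 new -> 19 infected
Step 6: +4 new -> 23 infected
Step 7: +5 new -> 28 infected
Step 8: +6 new -> 34 infected
Step 9: +4 new -> 38 infected
Step 10: +3 new -> 41 infected
Step 11: +2 new -> 43 infected
Step 12: +1 new -> 44 infected
Step 13: +0 new -> 44 infected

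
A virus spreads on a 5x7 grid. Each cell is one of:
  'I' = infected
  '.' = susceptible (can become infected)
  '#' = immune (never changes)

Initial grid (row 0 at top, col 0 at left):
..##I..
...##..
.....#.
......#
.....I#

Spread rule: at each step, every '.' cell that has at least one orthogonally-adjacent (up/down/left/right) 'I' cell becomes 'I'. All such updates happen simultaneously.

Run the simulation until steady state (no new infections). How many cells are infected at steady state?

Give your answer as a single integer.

Answer: 28

Derivation:
Step 0 (initial): 2 infected
Step 1: +3 new -> 5 infected
Step 2: +4 new -> 9 infected
Step 3: +4 new -> 13 infected
Step 4: +4 new -> 17 infected
Step 5: +3 new -> 20 infected
Step 6: +3 new -> 23 infected
Step 7: +2 new -> 25 infected
Step 8: +2 new -> 27 infected
Step 9: +1 new -> 28 infected
Step 10: +0 new -> 28 infected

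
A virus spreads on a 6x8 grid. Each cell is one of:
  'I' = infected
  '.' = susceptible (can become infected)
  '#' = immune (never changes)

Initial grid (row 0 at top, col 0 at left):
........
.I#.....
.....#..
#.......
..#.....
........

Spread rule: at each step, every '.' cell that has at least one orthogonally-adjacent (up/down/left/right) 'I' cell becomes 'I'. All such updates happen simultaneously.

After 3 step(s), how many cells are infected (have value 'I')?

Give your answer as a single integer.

Answer: 13

Derivation:
Step 0 (initial): 1 infected
Step 1: +3 new -> 4 infected
Step 2: +5 new -> 9 infected
Step 3: +4 new -> 13 infected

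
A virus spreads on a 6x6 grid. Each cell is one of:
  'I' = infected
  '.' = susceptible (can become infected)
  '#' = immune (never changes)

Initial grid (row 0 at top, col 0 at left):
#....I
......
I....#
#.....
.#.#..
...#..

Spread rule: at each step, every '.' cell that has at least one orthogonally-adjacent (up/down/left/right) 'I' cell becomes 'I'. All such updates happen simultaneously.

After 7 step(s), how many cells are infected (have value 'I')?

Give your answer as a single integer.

Step 0 (initial): 2 infected
Step 1: +4 new -> 6 infected
Step 2: +5 new -> 11 infected
Step 3: +7 new -> 18 infected
Step 4: +3 new -> 21 infected
Step 5: +3 new -> 24 infected
Step 6: +3 new -> 27 infected
Step 7: +2 new -> 29 infected

Answer: 29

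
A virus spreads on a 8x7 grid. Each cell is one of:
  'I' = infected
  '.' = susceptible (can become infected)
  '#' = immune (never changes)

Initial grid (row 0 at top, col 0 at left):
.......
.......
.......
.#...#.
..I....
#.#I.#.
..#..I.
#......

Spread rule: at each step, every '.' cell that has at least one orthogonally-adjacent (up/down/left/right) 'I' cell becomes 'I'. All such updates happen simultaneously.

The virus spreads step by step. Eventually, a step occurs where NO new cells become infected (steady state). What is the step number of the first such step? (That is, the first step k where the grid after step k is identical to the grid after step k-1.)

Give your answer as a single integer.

Step 0 (initial): 3 infected
Step 1: +8 new -> 11 infected
Step 2: +9 new -> 20 infected
Step 3: +9 new -> 29 infected
Step 4: +8 new -> 37 infected
Step 5: +6 new -> 43 infected
Step 6: +4 new -> 47 infected
Step 7: +2 new -> 49 infected
Step 8: +0 new -> 49 infected

Answer: 8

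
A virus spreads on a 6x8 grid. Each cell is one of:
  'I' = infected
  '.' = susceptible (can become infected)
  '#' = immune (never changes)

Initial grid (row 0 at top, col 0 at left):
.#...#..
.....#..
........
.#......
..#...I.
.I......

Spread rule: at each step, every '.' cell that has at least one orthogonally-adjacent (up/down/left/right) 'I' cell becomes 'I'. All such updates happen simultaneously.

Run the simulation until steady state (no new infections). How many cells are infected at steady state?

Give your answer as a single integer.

Answer: 43

Derivation:
Step 0 (initial): 2 infected
Step 1: +7 new -> 9 infected
Step 2: +8 new -> 17 infected
Step 3: +7 new -> 24 infected
Step 4: +5 new -> 29 infected
Step 5: +6 new -> 35 infected
Step 6: +5 new -> 40 infected
Step 7: +2 new -> 42 infected
Step 8: +1 new -> 43 infected
Step 9: +0 new -> 43 infected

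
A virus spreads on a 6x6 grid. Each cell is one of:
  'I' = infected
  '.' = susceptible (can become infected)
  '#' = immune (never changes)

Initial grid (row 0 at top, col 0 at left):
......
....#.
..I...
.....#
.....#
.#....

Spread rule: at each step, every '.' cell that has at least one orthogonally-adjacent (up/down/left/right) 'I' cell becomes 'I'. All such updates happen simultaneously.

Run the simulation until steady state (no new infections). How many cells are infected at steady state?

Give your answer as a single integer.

Answer: 32

Derivation:
Step 0 (initial): 1 infected
Step 1: +4 new -> 5 infected
Step 2: +8 new -> 13 infected
Step 3: +9 new -> 22 infected
Step 4: +6 new -> 28 infected
Step 5: +3 new -> 31 infected
Step 6: +1 new -> 32 infected
Step 7: +0 new -> 32 infected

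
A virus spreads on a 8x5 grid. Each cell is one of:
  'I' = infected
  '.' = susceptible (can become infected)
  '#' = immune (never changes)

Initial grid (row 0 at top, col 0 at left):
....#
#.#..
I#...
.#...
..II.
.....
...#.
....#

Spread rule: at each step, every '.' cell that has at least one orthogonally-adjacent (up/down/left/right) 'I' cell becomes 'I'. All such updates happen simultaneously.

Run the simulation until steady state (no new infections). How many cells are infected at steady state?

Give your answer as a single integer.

Answer: 33

Derivation:
Step 0 (initial): 3 infected
Step 1: +7 new -> 10 infected
Step 2: +7 new -> 17 infected
Step 3: +6 new -> 23 infected
Step 4: +5 new -> 28 infected
Step 5: +2 new -> 30 infected
Step 6: +1 new -> 31 infected
Step 7: +2 new -> 33 infected
Step 8: +0 new -> 33 infected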